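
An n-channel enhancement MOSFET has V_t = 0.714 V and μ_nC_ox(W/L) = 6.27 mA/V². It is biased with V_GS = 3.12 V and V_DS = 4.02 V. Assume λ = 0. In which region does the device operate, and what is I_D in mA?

V_ov = V_GS − V_t = 3.12 − 0.714 = 2.41 V.
Since V_DS = 4.02 V ≥ V_ov = 2.41 V, the device is in saturation.
I_D = ½ k_n V_ov² = 0.5 × 6.27 × 2.41² = 18.1 mA.

Saturation; I_D = 18.1 mA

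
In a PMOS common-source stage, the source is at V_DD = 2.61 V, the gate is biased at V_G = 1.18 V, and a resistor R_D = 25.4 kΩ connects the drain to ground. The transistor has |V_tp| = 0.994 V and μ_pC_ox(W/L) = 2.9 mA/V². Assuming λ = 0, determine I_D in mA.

I_D = 0.0993 mA

V_SG = V_DD − V_G = 2.61 − 1.18 = 1.43 V, so V_ov = 1.43 − 0.994 = 0.436 V.
Assume saturation: I_D = ½ k_p V_ov² = 0.5 × 2.9 × 0.436² = 0.276 mA, giving V_SD = V_DD − I_D R_D = 2.61 − 0.276 × 25.4 = -4.39 V.
But -4.39 V < V_ov = 0.436 V, so the device is actually in triode.
In triode I_D = k_p[V_ov V_SD − ½ V_SD²] and I_D = (V_DD − V_SD)/R_D. Equating: 36.8 V_SD² − 33.12 V_SD + 2.61 = 0, giving V_SD = 0.0873 V (the root below V_ov).
I_D = (2.61 − 0.0873) / 25.4 = 0.0993 mA.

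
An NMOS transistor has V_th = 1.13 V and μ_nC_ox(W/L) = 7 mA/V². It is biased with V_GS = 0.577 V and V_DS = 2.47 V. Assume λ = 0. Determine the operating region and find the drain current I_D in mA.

Cutoff; I_D = 0 mA

V_GS = 0.577 V < V_th = 1.13 V, so the transistor is in cutoff.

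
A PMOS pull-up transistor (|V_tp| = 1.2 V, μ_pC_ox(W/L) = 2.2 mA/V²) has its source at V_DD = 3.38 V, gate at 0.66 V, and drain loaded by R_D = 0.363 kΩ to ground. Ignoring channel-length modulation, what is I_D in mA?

I_D = 2.54 mA

V_SG = V_DD − V_G = 3.38 − 0.66 = 2.72 V, so V_ov = 2.72 − 1.2 = 1.52 V.
Assume saturation: I_D = ½ k_p V_ov² = 0.5 × 2.2 × 1.52² = 2.54 mA, giving V_SD = V_DD − I_D R_D = 3.38 − 2.54 × 0.363 = 2.46 V.
V_SD = 2.46 V ≥ V_ov = 1.52 V, confirming saturation.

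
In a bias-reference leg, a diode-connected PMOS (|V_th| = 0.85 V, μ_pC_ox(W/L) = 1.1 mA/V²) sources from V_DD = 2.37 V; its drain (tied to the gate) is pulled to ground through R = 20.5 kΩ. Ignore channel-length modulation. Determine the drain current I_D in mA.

I_D = 0.0583 mA

With gate tied to drain, V_SG = V_SD ≥ V_SG − |V_th|, so the device is in saturation.
KCL at the drain: ½ k_p (V_SG − |V_th|)² = (V_DD − V_SG)/R.
Let x = V_SG − 0.85. Then 11.3 x² + x − 1.52 = 0, giving x = 0.325 V (positive root), so V_SG = 1.18 V.
I_D = (V_DD − V_SG)/R = (2.37 − 1.18) / 20.5 = 0.0583 mA.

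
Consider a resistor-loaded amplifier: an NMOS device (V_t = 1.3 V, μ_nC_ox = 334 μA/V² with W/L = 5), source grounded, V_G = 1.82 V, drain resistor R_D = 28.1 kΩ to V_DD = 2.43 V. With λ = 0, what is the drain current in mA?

V_GS = V_G = 1.82 V, so V_ov = 1.82 − 1.3 = 0.52 V.
k_n = μ_nC_ox · (W/L) = 1.67 mA/V².
Assume saturation: I_D = ½ k_n V_ov² = 0.5 × 1.67 × 0.52² = 0.226 mA, giving V_DS = V_DD − I_D R_D = 2.43 − 0.226 × 28.1 = -3.91 V.
But -3.91 V < V_ov = 0.52 V, so the device is actually in triode.
In triode I_D = k_n[V_ov V_DS − ½ V_DS²] and I_D = (V_DD − V_DS)/R_D. Equating: 23.5 V_DS² − 25.4 V_DS + 2.43 = 0, giving V_DS = 0.106 V (the root below V_ov).
I_D = (2.43 − 0.106) / 28.1 = 0.0827 mA.

I_D = 0.0827 mA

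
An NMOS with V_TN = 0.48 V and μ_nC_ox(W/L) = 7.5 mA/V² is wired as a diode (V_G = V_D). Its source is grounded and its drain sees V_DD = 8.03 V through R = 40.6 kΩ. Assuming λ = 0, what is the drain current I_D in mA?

I_D = 0.181 mA

With gate tied to drain, V_GS = V_DS ≥ V_GS − V_TN, so the device is in saturation.
KCL at the drain: ½ k_n (V_GS − V_TN)² = (V_DD − V_GS)/R.
Let x = V_GS − 0.48. Then 152 x² + x − 7.55 = 0, giving x = 0.219 V (positive root), so V_GS = 0.699 V.
I_D = (V_DD − V_GS)/R = (8.03 − 0.699) / 40.6 = 0.181 mA.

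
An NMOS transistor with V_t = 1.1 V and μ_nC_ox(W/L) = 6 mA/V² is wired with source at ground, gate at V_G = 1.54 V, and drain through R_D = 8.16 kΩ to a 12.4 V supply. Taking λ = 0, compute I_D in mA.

V_GS = V_G = 1.54 V, so V_ov = 1.54 − 1.1 = 0.44 V.
Assume saturation: I_D = ½ k_n V_ov² = 0.5 × 6 × 0.44² = 0.581 mA, giving V_DS = V_DD − I_D R_D = 12.4 − 0.581 × 8.16 = 7.66 V.
V_DS = 7.66 V ≥ V_ov = 0.44 V, confirming saturation.

I_D = 0.581 mA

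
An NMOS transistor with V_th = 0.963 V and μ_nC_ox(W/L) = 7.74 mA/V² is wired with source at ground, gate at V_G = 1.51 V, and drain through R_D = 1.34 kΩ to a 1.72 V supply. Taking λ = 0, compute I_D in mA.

I_D = 1.02 mA

V_GS = V_G = 1.51 V, so V_ov = 1.51 − 0.963 = 0.547 V.
Assume saturation: I_D = ½ k_n V_ov² = 0.5 × 7.74 × 0.547² = 1.16 mA, giving V_DS = V_DD − I_D R_D = 1.72 − 1.16 × 1.34 = 0.168 V.
But 0.168 V < V_ov = 0.547 V, so the device is actually in triode.
In triode I_D = k_n[V_ov V_DS − ½ V_DS²] and I_D = (V_DD − V_DS)/R_D. Equating: 5.19 V_DS² − 6.673 V_DS + 1.72 = 0, giving V_DS = 0.357 V (the root below V_ov).
I_D = (1.72 − 0.357) / 1.34 = 1.02 mA.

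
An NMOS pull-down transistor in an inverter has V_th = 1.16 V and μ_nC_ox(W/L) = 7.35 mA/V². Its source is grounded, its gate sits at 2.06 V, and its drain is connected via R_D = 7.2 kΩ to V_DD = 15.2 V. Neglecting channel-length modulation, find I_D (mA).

V_GS = V_G = 2.06 V, so V_ov = 2.06 − 1.16 = 0.9 V.
Assume saturation: I_D = ½ k_n V_ov² = 0.5 × 7.35 × 0.9² = 2.98 mA, giving V_DS = V_DD − I_D R_D = 15.2 − 2.98 × 7.2 = -6.23 V.
But -6.23 V < V_ov = 0.9 V, so the device is actually in triode.
In triode I_D = k_n[V_ov V_DS − ½ V_DS²] and I_D = (V_DD − V_DS)/R_D. Equating: 26.5 V_DS² − 48.63 V_DS + 15.2 = 0, giving V_DS = 0.399 V (the root below V_ov).
I_D = (15.2 − 0.399) / 7.2 = 2.06 mA.

I_D = 2.06 mA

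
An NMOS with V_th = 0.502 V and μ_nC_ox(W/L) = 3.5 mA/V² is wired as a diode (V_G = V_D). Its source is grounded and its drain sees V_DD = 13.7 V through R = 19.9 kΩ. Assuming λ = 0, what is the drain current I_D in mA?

With gate tied to drain, V_GS = V_DS ≥ V_GS − V_th, so the device is in saturation.
KCL at the drain: ½ k_n (V_GS − V_th)² = (V_DD − V_GS)/R.
Let x = V_GS − 0.502. Then 34.8 x² + x − 13.2 = 0, giving x = 0.601 V (positive root), so V_GS = 1.1 V.
I_D = (V_DD − V_GS)/R = (13.7 − 1.1) / 19.9 = 0.633 mA.

I_D = 0.633 mA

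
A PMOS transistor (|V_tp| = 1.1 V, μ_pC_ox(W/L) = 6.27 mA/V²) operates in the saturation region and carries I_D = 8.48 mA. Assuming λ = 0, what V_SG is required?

In saturation I_D = ½ k_p (V_SG − |V_tp|)², so V_SG − |V_tp| = √(2 I_D / k_p) = √(2 × 8.48 / 6.27) = 1.64 V.
V_SG = 1.1 + 1.64 = 2.74 V.

V_SG = 2.74 V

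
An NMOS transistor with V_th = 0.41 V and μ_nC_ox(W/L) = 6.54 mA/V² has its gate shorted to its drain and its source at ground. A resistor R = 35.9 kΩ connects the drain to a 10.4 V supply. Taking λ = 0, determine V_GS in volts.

With gate tied to drain, V_GS = V_DS ≥ V_GS − V_th, so the device is in saturation.
KCL at the drain: ½ k_n (V_GS − V_th)² = (V_DD − V_GS)/R.
Let x = V_GS − 0.41. Then 117 x² + x − 9.99 = 0, giving x = 0.287 V (positive root), so V_GS = 0.697 V.
I_D = (V_DD − V_GS)/R = (10.4 − 0.697) / 35.9 = 0.27 mA.

V_GS = 0.697 V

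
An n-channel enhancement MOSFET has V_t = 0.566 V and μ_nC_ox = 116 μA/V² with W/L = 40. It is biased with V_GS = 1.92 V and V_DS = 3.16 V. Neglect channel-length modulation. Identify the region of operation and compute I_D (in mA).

k_n = μ_nC_ox · (W/L) = 4.64 mA/V².
V_ov = V_GS − V_t = 1.92 − 0.566 = 1.35 V.
Since V_DS = 3.16 V ≥ V_ov = 1.35 V, the device is in saturation.
I_D = ½ k_n V_ov² = 0.5 × 4.64 × 1.35² = 4.25 mA.

Saturation; I_D = 4.25 mA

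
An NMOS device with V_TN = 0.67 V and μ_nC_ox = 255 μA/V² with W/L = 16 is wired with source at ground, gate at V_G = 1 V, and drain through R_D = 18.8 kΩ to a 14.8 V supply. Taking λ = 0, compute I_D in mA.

V_GS = V_G = 1 V, so V_ov = 1 − 0.67 = 0.33 V.
k_n = μ_nC_ox · (W/L) = 4.08 mA/V².
Assume saturation: I_D = ½ k_n V_ov² = 0.5 × 4.08 × 0.33² = 0.222 mA, giving V_DS = V_DD − I_D R_D = 14.8 − 0.222 × 18.8 = 10.6 V.
V_DS = 10.6 V ≥ V_ov = 0.33 V, confirming saturation.

I_D = 0.222 mA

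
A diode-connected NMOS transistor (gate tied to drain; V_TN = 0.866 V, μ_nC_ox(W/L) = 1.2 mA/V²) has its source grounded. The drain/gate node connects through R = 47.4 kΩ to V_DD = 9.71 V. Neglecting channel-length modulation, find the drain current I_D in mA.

With gate tied to drain, V_GS = V_DS ≥ V_GS − V_TN, so the device is in saturation.
KCL at the drain: ½ k_n (V_GS − V_TN)² = (V_DD − V_GS)/R.
Let x = V_GS − 0.866. Then 28.4 x² + x − 8.844 = 0, giving x = 0.54 V (positive root), so V_GS = 1.41 V.
I_D = (V_DD − V_GS)/R = (9.71 − 1.41) / 47.4 = 0.175 mA.

I_D = 0.175 mA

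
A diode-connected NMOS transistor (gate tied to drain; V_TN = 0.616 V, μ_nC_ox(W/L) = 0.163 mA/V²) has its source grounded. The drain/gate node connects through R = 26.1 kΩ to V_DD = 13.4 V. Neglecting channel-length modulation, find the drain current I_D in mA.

With gate tied to drain, V_GS = V_DS ≥ V_GS − V_TN, so the device is in saturation.
KCL at the drain: ½ k_n (V_GS − V_TN)² = (V_DD − V_GS)/R.
Let x = V_GS − 0.616. Then 2.13 x² + x − 12.78 = 0, giving x = 2.23 V (positive root), so V_GS = 2.84 V.
I_D = (V_DD − V_GS)/R = (13.4 − 2.84) / 26.1 = 0.404 mA.

I_D = 0.404 mA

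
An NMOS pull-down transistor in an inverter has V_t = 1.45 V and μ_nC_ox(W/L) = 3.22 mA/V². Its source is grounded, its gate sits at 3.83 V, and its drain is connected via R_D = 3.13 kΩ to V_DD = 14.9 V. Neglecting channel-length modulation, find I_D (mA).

V_GS = V_G = 3.83 V, so V_ov = 3.83 − 1.45 = 2.38 V.
Assume saturation: I_D = ½ k_n V_ov² = 0.5 × 3.22 × 2.38² = 9.12 mA, giving V_DS = V_DD − I_D R_D = 14.9 − 9.12 × 3.13 = -13.6 V.
But -13.6 V < V_ov = 2.38 V, so the device is actually in triode.
In triode I_D = k_n[V_ov V_DS − ½ V_DS²] and I_D = (V_DD − V_DS)/R_D. Equating: 5.04 V_DS² − 24.99 V_DS + 14.9 = 0, giving V_DS = 0.693 V (the root below V_ov).
I_D = (14.9 − 0.693) / 3.13 = 4.54 mA.

I_D = 4.54 mA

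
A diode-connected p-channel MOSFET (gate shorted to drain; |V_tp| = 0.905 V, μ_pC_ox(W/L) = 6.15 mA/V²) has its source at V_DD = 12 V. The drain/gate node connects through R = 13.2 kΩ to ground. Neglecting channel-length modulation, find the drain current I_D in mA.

With gate tied to drain, V_SG = V_SD ≥ V_SG − |V_tp|, so the device is in saturation.
KCL at the drain: ½ k_p (V_SG − |V_tp|)² = (V_DD − V_SG)/R.
Let x = V_SG − 0.905. Then 40.6 x² + x − 11.1 = 0, giving x = 0.511 V (positive root), so V_SG = 1.42 V.
I_D = (V_DD − V_SG)/R = (12 − 1.42) / 13.2 = 0.802 mA.

I_D = 0.802 mA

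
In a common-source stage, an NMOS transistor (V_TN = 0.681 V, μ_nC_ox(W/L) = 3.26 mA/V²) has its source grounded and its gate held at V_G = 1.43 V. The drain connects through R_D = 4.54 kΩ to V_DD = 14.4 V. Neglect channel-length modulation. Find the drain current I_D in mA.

I_D = 0.914 mA

V_GS = V_G = 1.43 V, so V_ov = 1.43 − 0.681 = 0.749 V.
Assume saturation: I_D = ½ k_n V_ov² = 0.5 × 3.26 × 0.749² = 0.914 mA, giving V_DS = V_DD − I_D R_D = 14.4 − 0.914 × 4.54 = 10.2 V.
V_DS = 10.2 V ≥ V_ov = 0.749 V, confirming saturation.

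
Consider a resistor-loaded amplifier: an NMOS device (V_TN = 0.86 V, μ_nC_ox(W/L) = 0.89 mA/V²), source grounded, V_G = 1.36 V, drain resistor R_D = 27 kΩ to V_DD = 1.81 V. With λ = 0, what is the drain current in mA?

I_D = 0.0610 mA

V_GS = V_G = 1.36 V, so V_ov = 1.36 − 0.86 = 0.5 V.
Assume saturation: I_D = ½ k_n V_ov² = 0.5 × 0.89 × 0.5² = 0.111 mA, giving V_DS = V_DD − I_D R_D = 1.81 − 0.111 × 27 = -1.19 V.
But -1.19 V < V_ov = 0.5 V, so the device is actually in triode.
In triode I_D = k_n[V_ov V_DS − ½ V_DS²] and I_D = (V_DD − V_DS)/R_D. Equating: 12 V_DS² − 13.02 V_DS + 1.81 = 0, giving V_DS = 0.164 V (the root below V_ov).
I_D = (1.81 − 0.164) / 27 = 0.061 mA.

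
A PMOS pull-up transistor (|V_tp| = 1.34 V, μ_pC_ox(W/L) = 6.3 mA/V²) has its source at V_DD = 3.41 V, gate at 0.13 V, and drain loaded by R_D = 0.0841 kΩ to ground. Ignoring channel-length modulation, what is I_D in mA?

I_D = 11.9 mA

V_SG = V_DD − V_G = 3.41 − 0.13 = 3.28 V, so V_ov = 3.28 − 1.34 = 1.94 V.
Assume saturation: I_D = ½ k_p V_ov² = 0.5 × 6.3 × 1.94² = 11.9 mA, giving V_SD = V_DD − I_D R_D = 3.41 − 11.9 × 0.0841 = 2.41 V.
V_SD = 2.41 V ≥ V_ov = 1.94 V, confirming saturation.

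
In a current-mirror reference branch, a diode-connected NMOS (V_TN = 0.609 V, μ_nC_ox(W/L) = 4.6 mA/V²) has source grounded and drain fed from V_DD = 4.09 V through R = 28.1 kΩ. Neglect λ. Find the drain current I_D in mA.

With gate tied to drain, V_GS = V_DS ≥ V_GS − V_TN, so the device is in saturation.
KCL at the drain: ½ k_n (V_GS − V_TN)² = (V_DD − V_GS)/R.
Let x = V_GS − 0.609. Then 64.6 x² + x − 3.481 = 0, giving x = 0.224 V (positive root), so V_GS = 0.833 V.
I_D = (V_DD − V_GS)/R = (4.09 − 0.833) / 28.1 = 0.116 mA.

I_D = 0.116 mA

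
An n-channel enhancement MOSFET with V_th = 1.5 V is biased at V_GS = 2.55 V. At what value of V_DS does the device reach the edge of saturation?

The boundary between triode and saturation is V_DS = V_GS − V_th = V_ov.
V_ov = 2.55 − 1.5 = 1.05 V.

V_DS,sat = 1.05 V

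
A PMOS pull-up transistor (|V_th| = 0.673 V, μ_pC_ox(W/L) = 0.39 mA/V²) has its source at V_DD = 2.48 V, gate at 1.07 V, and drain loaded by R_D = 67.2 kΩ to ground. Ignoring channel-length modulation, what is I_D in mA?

V_SG = V_DD − V_G = 2.48 − 1.07 = 1.41 V, so V_ov = 1.41 − 0.673 = 0.737 V.
Assume saturation: I_D = ½ k_p V_ov² = 0.5 × 0.39 × 0.737² = 0.106 mA, giving V_SD = V_DD − I_D R_D = 2.48 − 0.106 × 67.2 = -4.64 V.
But -4.64 V < V_ov = 0.737 V, so the device is actually in triode.
In triode I_D = k_p[V_ov V_SD − ½ V_SD²] and I_D = (V_DD − V_SD)/R_D. Equating: 13.1 V_SD² − 20.32 V_SD + 2.48 = 0, giving V_SD = 0.134 V (the root below V_ov).
I_D = (2.48 − 0.134) / 67.2 = 0.0349 mA.

I_D = 0.0349 mA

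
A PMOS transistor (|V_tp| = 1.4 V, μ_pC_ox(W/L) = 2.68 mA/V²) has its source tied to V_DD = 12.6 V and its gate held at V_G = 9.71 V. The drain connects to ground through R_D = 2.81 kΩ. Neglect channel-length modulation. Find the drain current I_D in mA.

V_SG = V_DD − V_G = 12.6 − 9.71 = 2.89 V, so V_ov = 2.89 − 1.4 = 1.49 V.
Assume saturation: I_D = ½ k_p V_ov² = 0.5 × 2.68 × 1.49² = 2.97 mA, giving V_SD = V_DD − I_D R_D = 12.6 − 2.97 × 2.81 = 4.24 V.
V_SD = 4.24 V ≥ V_ov = 1.49 V, confirming saturation.

I_D = 2.97 mA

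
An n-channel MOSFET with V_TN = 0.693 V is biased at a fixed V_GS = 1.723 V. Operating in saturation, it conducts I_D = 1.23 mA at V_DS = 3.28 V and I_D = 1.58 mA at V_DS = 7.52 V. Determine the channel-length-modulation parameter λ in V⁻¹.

λ = 0.0861 V⁻¹

With V_GS fixed, I_D ∝ (1 + λ V_DS) in saturation, so I_D2/I_D1 = (1 + λ V_DS2)/(1 + λ V_DS1).
1.58/1.23 = 1.285 = (1 + 7.52 λ)/(1 + 3.28 λ).
Solving: λ (I_D1 V_DS2 − I_D2 V_DS1) = I_D2 − I_D1, so λ = (1.58 − 1.23) / (1.23 × 7.52 − 1.58 × 3.28) = 0.35 / 4.07 = 0.0861 V⁻¹.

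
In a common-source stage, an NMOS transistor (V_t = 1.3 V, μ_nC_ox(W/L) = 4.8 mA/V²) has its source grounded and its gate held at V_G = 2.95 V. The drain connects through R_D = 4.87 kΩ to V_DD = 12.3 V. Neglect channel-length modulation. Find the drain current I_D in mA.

V_GS = V_G = 2.95 V, so V_ov = 2.95 − 1.3 = 1.65 V.
Assume saturation: I_D = ½ k_n V_ov² = 0.5 × 4.8 × 1.65² = 6.53 mA, giving V_DS = V_DD − I_D R_D = 12.3 − 6.53 × 4.87 = -19.5 V.
But -19.5 V < V_ov = 1.65 V, so the device is actually in triode.
In triode I_D = k_n[V_ov V_DS − ½ V_DS²] and I_D = (V_DD − V_DS)/R_D. Equating: 11.7 V_DS² − 39.57 V_DS + 12.3 = 0, giving V_DS = 0.346 V (the root below V_ov).
I_D = (12.3 − 0.346) / 4.87 = 2.45 mA.

I_D = 2.45 mA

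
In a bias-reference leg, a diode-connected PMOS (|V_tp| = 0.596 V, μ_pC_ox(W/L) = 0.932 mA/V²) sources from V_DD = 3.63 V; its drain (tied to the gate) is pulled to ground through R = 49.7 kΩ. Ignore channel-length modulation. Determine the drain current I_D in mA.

With gate tied to drain, V_SG = V_SD ≥ V_SG − |V_tp|, so the device is in saturation.
KCL at the drain: ½ k_p (V_SG − |V_tp|)² = (V_DD − V_SG)/R.
Let x = V_SG − 0.596. Then 23.2 x² + x − 3.034 = 0, giving x = 0.341 V (positive root), so V_SG = 0.937 V.
I_D = (V_DD − V_SG)/R = (3.63 − 0.937) / 49.7 = 0.0542 mA.

I_D = 0.0542 mA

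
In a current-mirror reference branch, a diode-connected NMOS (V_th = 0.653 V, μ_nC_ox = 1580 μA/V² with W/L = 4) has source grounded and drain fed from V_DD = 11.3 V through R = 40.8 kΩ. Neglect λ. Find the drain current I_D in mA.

I_D = 0.254 mA

With gate tied to drain, V_GS = V_DS ≥ V_GS − V_th, so the device is in saturation.
k_n = μ_nC_ox · (W/L) = 6.32 mA/V².
KCL at the drain: ½ k_n (V_GS − V_th)² = (V_DD − V_GS)/R.
Let x = V_GS − 0.653. Then 129 x² + x − 10.65 = 0, giving x = 0.284 V (positive root), so V_GS = 0.937 V.
I_D = (V_DD − V_GS)/R = (11.3 − 0.937) / 40.8 = 0.254 mA.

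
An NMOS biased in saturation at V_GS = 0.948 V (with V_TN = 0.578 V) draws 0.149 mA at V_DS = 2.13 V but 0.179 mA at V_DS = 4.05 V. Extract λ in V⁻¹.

With V_GS fixed, I_D ∝ (1 + λ V_DS) in saturation, so I_D2/I_D1 = (1 + λ V_DS2)/(1 + λ V_DS1).
0.179/0.149 = 1.201 = (1 + 4.05 λ)/(1 + 2.13 λ).
Solving: λ (I_D1 V_DS2 − I_D2 V_DS1) = I_D2 − I_D1, so λ = (0.179 − 0.149) / (0.149 × 4.05 − 0.179 × 2.13) = 0.03 / 0.222 = 0.135 V⁻¹.

λ = 0.135 V⁻¹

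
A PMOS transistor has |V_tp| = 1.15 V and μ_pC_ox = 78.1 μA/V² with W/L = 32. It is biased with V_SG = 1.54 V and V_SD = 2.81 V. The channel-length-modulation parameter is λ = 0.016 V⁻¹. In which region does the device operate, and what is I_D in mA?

Saturation; I_D = 0.199 mA

k_p = μ_pC_ox · (W/L) = 2.499 mA/V².
V_ov = V_SG − |V_tp| = 1.54 − 1.15 = 0.39 V.
Since V_SD = 2.81 V ≥ V_ov = 0.39 V, the device is in saturation.
I_D = ½ k_p V_ov² (1 + λ V_SD) = 0.5 × 2.499 × 0.39² × (1 + 0.016 × 2.81) = 0.199 mA.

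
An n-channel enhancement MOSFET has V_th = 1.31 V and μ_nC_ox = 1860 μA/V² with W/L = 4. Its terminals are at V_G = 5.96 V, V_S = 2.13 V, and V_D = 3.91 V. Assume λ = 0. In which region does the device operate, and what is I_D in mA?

Triode; I_D = 21.6 mA

V_GS = V_G − V_S = 5.96 − 2.13 = 3.83 V; V_DS = V_D − V_S = 3.91 − 2.13 = 1.78 V.
k_n = μ_nC_ox · (W/L) = 7.44 mA/V².
V_ov = V_GS − V_th = 3.83 − 1.31 = 2.52 V.
Since V_DS = 1.78 V < V_ov = 2.52 V, the device is in the triode region.
I_D = k_n [V_ov · V_DS − ½ V_DS²] = 7.44 × [2.52 × 1.78 − 0.5 × 1.78²] = 21.6 mA.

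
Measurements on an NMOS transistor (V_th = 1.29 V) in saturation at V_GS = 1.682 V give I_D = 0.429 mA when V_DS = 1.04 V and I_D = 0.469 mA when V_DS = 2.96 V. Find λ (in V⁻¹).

With V_GS fixed, I_D ∝ (1 + λ V_DS) in saturation, so I_D2/I_D1 = (1 + λ V_DS2)/(1 + λ V_DS1).
0.469/0.429 = 1.093 = (1 + 2.96 λ)/(1 + 1.04 λ).
Solving: λ (I_D1 V_DS2 − I_D2 V_DS1) = I_D2 − I_D1, so λ = (0.469 − 0.429) / (0.429 × 2.96 − 0.469 × 1.04) = 0.04 / 0.782 = 0.0511 V⁻¹.

λ = 0.0511 V⁻¹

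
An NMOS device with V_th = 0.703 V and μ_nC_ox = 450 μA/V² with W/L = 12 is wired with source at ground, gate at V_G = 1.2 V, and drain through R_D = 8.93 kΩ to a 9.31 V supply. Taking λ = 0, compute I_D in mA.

I_D = 0.667 mA

V_GS = V_G = 1.2 V, so V_ov = 1.2 − 0.703 = 0.497 V.
k_n = μ_nC_ox · (W/L) = 5.4 mA/V².
Assume saturation: I_D = ½ k_n V_ov² = 0.5 × 5.4 × 0.497² = 0.667 mA, giving V_DS = V_DD − I_D R_D = 9.31 − 0.667 × 8.93 = 3.35 V.
V_DS = 3.35 V ≥ V_ov = 0.497 V, confirming saturation.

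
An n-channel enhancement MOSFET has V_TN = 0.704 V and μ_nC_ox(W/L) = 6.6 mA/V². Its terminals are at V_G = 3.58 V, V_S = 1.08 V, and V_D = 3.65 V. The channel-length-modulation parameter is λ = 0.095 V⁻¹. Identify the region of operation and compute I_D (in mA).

V_GS = V_G − V_S = 3.58 − 1.08 = 2.5 V; V_DS = V_D − V_S = 3.65 − 1.08 = 2.57 V.
V_ov = V_GS − V_TN = 2.5 − 0.704 = 1.8 V.
Since V_DS = 2.57 V ≥ V_ov = 1.8 V, the device is in saturation.
I_D = ½ k_n V_ov² (1 + λ V_DS) = 0.5 × 6.6 × 1.8² × (1 + 0.095 × 2.57) = 13.2 mA.

Saturation; I_D = 13.2 mA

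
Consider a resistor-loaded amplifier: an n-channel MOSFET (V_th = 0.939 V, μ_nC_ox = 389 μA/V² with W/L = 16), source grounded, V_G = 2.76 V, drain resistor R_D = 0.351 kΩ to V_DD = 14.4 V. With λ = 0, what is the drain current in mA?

I_D = 10.3 mA

V_GS = V_G = 2.76 V, so V_ov = 2.76 − 0.939 = 1.82 V.
k_n = μ_nC_ox · (W/L) = 6.224 mA/V².
Assume saturation: I_D = ½ k_n V_ov² = 0.5 × 6.224 × 1.82² = 10.3 mA, giving V_DS = V_DD − I_D R_D = 14.4 − 10.3 × 0.351 = 10.8 V.
V_DS = 10.8 V ≥ V_ov = 1.82 V, confirming saturation.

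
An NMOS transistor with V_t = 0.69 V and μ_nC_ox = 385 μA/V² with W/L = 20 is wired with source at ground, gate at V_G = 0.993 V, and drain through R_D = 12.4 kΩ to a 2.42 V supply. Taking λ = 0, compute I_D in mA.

V_GS = V_G = 0.993 V, so V_ov = 0.993 − 0.69 = 0.303 V.
k_n = μ_nC_ox · (W/L) = 7.7 mA/V².
Assume saturation: I_D = ½ k_n V_ov² = 0.5 × 7.7 × 0.303² = 0.353 mA, giving V_DS = V_DD − I_D R_D = 2.42 − 0.353 × 12.4 = -1.96 V.
But -1.96 V < V_ov = 0.303 V, so the device is actually in triode.
In triode I_D = k_n[V_ov V_DS − ½ V_DS²] and I_D = (V_DD − V_DS)/R_D. Equating: 47.7 V_DS² − 29.93 V_DS + 2.42 = 0, giving V_DS = 0.0954 V (the root below V_ov).
I_D = (2.42 − 0.0954) / 12.4 = 0.187 mA.

I_D = 0.187 mA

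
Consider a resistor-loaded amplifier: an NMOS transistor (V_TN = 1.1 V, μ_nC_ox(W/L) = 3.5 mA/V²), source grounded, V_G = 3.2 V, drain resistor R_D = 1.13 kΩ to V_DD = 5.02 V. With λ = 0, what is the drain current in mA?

I_D = 3.89 mA

V_GS = V_G = 3.2 V, so V_ov = 3.2 − 1.1 = 2.1 V.
Assume saturation: I_D = ½ k_n V_ov² = 0.5 × 3.5 × 2.1² = 7.72 mA, giving V_DS = V_DD − I_D R_D = 5.02 − 7.72 × 1.13 = -3.7 V.
But -3.7 V < V_ov = 2.1 V, so the device is actually in triode.
In triode I_D = k_n[V_ov V_DS − ½ V_DS²] and I_D = (V_DD − V_DS)/R_D. Equating: 1.98 V_DS² − 9.306 V_DS + 5.02 = 0, giving V_DS = 0.622 V (the root below V_ov).
I_D = (5.02 − 0.622) / 1.13 = 3.89 mA.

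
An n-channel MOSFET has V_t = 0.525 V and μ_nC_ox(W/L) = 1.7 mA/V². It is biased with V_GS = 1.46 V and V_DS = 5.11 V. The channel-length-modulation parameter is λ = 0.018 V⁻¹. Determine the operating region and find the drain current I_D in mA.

Saturation; I_D = 0.811 mA

V_ov = V_GS − V_t = 1.46 − 0.525 = 0.935 V.
Since V_DS = 5.11 V ≥ V_ov = 0.935 V, the device is in saturation.
I_D = ½ k_n V_ov² (1 + λ V_DS) = 0.5 × 1.7 × 0.935² × (1 + 0.018 × 5.11) = 0.811 mA.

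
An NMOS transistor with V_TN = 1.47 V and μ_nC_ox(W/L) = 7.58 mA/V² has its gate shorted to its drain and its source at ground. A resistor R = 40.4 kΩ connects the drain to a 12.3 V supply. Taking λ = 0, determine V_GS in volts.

V_GS = 1.73 V

With gate tied to drain, V_GS = V_DS ≥ V_GS − V_TN, so the device is in saturation.
KCL at the drain: ½ k_n (V_GS − V_TN)² = (V_DD − V_GS)/R.
Let x = V_GS − 1.47. Then 153 x² + x − 10.83 = 0, giving x = 0.263 V (positive root), so V_GS = 1.73 V.
I_D = (V_DD − V_GS)/R = (12.3 − 1.73) / 40.4 = 0.262 mA.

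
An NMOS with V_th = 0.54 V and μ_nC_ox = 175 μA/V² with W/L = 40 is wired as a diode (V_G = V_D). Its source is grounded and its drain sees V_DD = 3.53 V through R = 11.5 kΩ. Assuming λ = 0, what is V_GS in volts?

With gate tied to drain, V_GS = V_DS ≥ V_GS − V_th, so the device is in saturation.
k_n = μ_nC_ox · (W/L) = 7 mA/V².
KCL at the drain: ½ k_n (V_GS − V_th)² = (V_DD − V_GS)/R.
Let x = V_GS − 0.54. Then 40.2 x² + x − 2.99 = 0, giving x = 0.26 V (positive root), so V_GS = 0.8 V.
I_D = (V_DD − V_GS)/R = (3.53 − 0.8) / 11.5 = 0.237 mA.

V_GS = 0.800 V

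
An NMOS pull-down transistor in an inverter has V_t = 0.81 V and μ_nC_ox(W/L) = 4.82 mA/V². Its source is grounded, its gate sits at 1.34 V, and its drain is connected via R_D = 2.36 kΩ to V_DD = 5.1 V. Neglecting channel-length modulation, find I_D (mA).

V_GS = V_G = 1.34 V, so V_ov = 1.34 − 0.81 = 0.53 V.
Assume saturation: I_D = ½ k_n V_ov² = 0.5 × 4.82 × 0.53² = 0.677 mA, giving V_DS = V_DD − I_D R_D = 5.1 − 0.677 × 2.36 = 3.5 V.
V_DS = 3.5 V ≥ V_ov = 0.53 V, confirming saturation.

I_D = 0.677 mA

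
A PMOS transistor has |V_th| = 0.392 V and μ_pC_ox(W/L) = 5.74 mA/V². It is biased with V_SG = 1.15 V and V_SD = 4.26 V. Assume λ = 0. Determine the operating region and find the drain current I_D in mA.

Saturation; I_D = 1.65 mA

V_ov = V_SG − |V_th| = 1.15 − 0.392 = 0.758 V.
Since V_SD = 4.26 V ≥ V_ov = 0.758 V, the device is in saturation.
I_D = ½ k_p V_ov² = 0.5 × 5.74 × 0.758² = 1.65 mA.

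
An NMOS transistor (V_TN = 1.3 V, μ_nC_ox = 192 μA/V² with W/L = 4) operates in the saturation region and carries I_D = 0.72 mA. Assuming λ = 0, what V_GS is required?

V_GS = 2.67 V

k_n = μ_nC_ox · (W/L) = 0.768 mA/V².
In saturation I_D = ½ k_n (V_GS − V_TN)², so V_GS − V_TN = √(2 I_D / k_n) = √(2 × 0.72 / 0.768) = 1.37 V.
V_GS = 1.3 + 1.37 = 2.67 V.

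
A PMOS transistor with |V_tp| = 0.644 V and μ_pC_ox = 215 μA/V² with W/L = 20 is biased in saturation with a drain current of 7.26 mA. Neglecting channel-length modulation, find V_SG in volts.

k_p = μ_pC_ox · (W/L) = 4.3 mA/V².
In saturation I_D = ½ k_p (V_SG − |V_tp|)², so V_SG − |V_tp| = √(2 I_D / k_p) = √(2 × 7.26 / 4.3) = 1.84 V.
V_SG = 0.644 + 1.84 = 2.48 V.

V_SG = 2.48 V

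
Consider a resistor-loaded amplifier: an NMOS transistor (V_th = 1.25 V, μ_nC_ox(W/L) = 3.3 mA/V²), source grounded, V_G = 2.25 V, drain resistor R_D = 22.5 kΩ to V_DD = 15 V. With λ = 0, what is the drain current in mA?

I_D = 0.657 mA

V_GS = V_G = 2.25 V, so V_ov = 2.25 − 1.25 = 1 V.
Assume saturation: I_D = ½ k_n V_ov² = 0.5 × 3.3 × 1² = 1.65 mA, giving V_DS = V_DD − I_D R_D = 15 − 1.65 × 22.5 = -22.1 V.
But -22.1 V < V_ov = 1 V, so the device is actually in triode.
In triode I_D = k_n[V_ov V_DS − ½ V_DS²] and I_D = (V_DD − V_DS)/R_D. Equating: 37.1 V_DS² − 75.25 V_DS + 15 = 0, giving V_DS = 0.224 V (the root below V_ov).
I_D = (15 − 0.224) / 22.5 = 0.657 mA.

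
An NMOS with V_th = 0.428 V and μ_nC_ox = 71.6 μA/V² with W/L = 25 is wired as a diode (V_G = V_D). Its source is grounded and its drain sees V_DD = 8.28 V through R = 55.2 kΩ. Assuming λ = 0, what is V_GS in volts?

V_GS = 0.817 V

With gate tied to drain, V_GS = V_DS ≥ V_GS − V_th, so the device is in saturation.
k_n = μ_nC_ox · (W/L) = 1.79 mA/V².
KCL at the drain: ½ k_n (V_GS − V_th)² = (V_DD − V_GS)/R.
Let x = V_GS − 0.428. Then 49.4 x² + x − 7.852 = 0, giving x = 0.389 V (positive root), so V_GS = 0.817 V.
I_D = (V_DD − V_GS)/R = (8.28 − 0.817) / 55.2 = 0.135 mA.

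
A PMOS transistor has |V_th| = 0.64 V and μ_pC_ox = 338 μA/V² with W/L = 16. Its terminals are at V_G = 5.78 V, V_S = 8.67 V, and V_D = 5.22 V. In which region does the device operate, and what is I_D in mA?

V_SG = V_S − V_G = 8.67 − 5.78 = 2.89 V; V_SD = V_S − V_D = 8.67 − 5.22 = 3.45 V.
k_p = μ_pC_ox · (W/L) = 5.408 mA/V².
V_ov = V_SG − |V_th| = 2.89 − 0.64 = 2.25 V.
Since V_SD = 3.45 V ≥ V_ov = 2.25 V, the device is in saturation.
I_D = ½ k_p V_ov² = 0.5 × 5.408 × 2.25² = 13.7 mA.

Saturation; I_D = 13.7 mA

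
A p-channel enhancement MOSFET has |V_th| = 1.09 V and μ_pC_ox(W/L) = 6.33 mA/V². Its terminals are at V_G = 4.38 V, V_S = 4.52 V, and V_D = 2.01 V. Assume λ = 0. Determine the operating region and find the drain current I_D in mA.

V_SG = V_S − V_G = 4.52 − 4.38 = 0.14 V; V_SD = V_S − V_D = 4.52 − 2.01 = 2.51 V.
V_SG = 0.14 V < |V_th| = 1.09 V, so the transistor is in cutoff.

Cutoff; I_D = 0 mA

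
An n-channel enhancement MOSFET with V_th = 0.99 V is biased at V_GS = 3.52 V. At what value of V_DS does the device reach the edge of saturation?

V_DS,sat = 2.53 V

The boundary between triode and saturation is V_DS = V_GS − V_th = V_ov.
V_ov = 3.52 − 0.99 = 2.53 V.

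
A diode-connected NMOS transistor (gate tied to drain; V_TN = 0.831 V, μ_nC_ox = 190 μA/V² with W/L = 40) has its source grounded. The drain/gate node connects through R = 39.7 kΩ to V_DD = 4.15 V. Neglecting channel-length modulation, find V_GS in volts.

V_GS = 0.976 V

With gate tied to drain, V_GS = V_DS ≥ V_GS − V_TN, so the device is in saturation.
k_n = μ_nC_ox · (W/L) = 7.6 mA/V².
KCL at the drain: ½ k_n (V_GS − V_TN)² = (V_DD − V_GS)/R.
Let x = V_GS − 0.831. Then 151 x² + x − 3.319 = 0, giving x = 0.145 V (positive root), so V_GS = 0.976 V.
I_D = (V_DD − V_GS)/R = (4.15 − 0.976) / 39.7 = 0.0799 mA.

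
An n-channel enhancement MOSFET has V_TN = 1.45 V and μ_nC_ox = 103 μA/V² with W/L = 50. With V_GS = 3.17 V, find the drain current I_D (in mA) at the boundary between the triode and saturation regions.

At the boundary V_DS = V_ov = V_GS − V_TN = 3.17 − 1.45 = 1.72 V.
k_n = μ_nC_ox · (W/L) = 5.15 mA/V².
I_D = ½ k_n V_ov² = 0.5 × 5.15 × 1.72² = 7.62 mA.

I_D = 7.62 mA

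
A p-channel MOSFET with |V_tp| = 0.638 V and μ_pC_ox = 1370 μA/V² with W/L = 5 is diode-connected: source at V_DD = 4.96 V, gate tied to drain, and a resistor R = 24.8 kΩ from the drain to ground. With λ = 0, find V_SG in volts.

V_SG = 0.858 V

With gate tied to drain, V_SG = V_SD ≥ V_SG − |V_tp|, so the device is in saturation.
k_p = μ_pC_ox · (W/L) = 6.85 mA/V².
KCL at the drain: ½ k_p (V_SG − |V_tp|)² = (V_DD − V_SG)/R.
Let x = V_SG − 0.638. Then 84.9 x² + x − 4.322 = 0, giving x = 0.22 V (positive root), so V_SG = 0.858 V.
I_D = (V_DD − V_SG)/R = (4.96 − 0.858) / 24.8 = 0.165 mA.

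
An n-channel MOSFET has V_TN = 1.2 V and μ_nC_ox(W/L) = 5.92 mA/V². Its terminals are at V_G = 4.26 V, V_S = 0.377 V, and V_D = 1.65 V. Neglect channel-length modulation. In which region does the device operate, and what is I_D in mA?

Triode; I_D = 15.4 mA

V_GS = V_G − V_S = 4.26 − 0.377 = 3.88 V; V_DS = V_D − V_S = 1.65 − 0.377 = 1.27 V.
V_ov = V_GS − V_TN = 3.88 − 1.2 = 2.68 V.
Since V_DS = 1.27 V < V_ov = 2.68 V, the device is in the triode region.
I_D = k_n [V_ov · V_DS − ½ V_DS²] = 5.92 × [2.68 × 1.27 − 0.5 × 1.27²] = 15.4 mA.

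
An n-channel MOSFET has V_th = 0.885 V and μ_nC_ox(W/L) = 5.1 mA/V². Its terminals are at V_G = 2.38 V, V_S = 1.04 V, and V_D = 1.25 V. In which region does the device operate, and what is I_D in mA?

Triode; I_D = 0.375 mA

V_GS = V_G − V_S = 2.38 − 1.04 = 1.34 V; V_DS = V_D − V_S = 1.25 − 1.04 = 0.21 V.
V_ov = V_GS − V_th = 1.34 − 0.885 = 0.455 V.
Since V_DS = 0.21 V < V_ov = 0.455 V, the device is in the triode region.
I_D = k_n [V_ov · V_DS − ½ V_DS²] = 5.1 × [0.455 × 0.21 − 0.5 × 0.21²] = 0.375 mA.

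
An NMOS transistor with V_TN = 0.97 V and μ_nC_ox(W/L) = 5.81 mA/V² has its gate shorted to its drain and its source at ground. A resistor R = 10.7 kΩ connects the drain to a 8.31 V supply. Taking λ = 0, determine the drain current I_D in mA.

I_D = 0.642 mA

With gate tied to drain, V_GS = V_DS ≥ V_GS − V_TN, so the device is in saturation.
KCL at the drain: ½ k_n (V_GS − V_TN)² = (V_DD − V_GS)/R.
Let x = V_GS − 0.97. Then 31.1 x² + x − 7.34 = 0, giving x = 0.47 V (positive root), so V_GS = 1.44 V.
I_D = (V_DD − V_GS)/R = (8.31 − 1.44) / 10.7 = 0.642 mA.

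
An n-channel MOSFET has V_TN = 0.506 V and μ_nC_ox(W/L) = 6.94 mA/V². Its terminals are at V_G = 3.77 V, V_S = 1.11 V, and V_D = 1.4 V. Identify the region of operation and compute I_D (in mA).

V_GS = V_G − V_S = 3.77 − 1.11 = 2.66 V; V_DS = V_D − V_S = 1.4 − 1.11 = 0.29 V.
V_ov = V_GS − V_TN = 2.66 − 0.506 = 2.15 V.
Since V_DS = 0.29 V < V_ov = 2.15 V, the device is in the triode region.
I_D = k_n [V_ov · V_DS − ½ V_DS²] = 6.94 × [2.15 × 0.29 − 0.5 × 0.29²] = 4.04 mA.

Triode; I_D = 4.04 mA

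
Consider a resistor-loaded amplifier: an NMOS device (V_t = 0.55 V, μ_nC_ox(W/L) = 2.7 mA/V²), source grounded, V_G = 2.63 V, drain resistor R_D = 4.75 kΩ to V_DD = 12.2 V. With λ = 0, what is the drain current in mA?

V_GS = V_G = 2.63 V, so V_ov = 2.63 − 0.55 = 2.08 V.
Assume saturation: I_D = ½ k_n V_ov² = 0.5 × 2.7 × 2.08² = 5.84 mA, giving V_DS = V_DD − I_D R_D = 12.2 − 5.84 × 4.75 = -15.5 V.
But -15.5 V < V_ov = 2.08 V, so the device is actually in triode.
In triode I_D = k_n[V_ov V_DS − ½ V_DS²] and I_D = (V_DD − V_DS)/R_D. Equating: 6.41 V_DS² − 27.68 V_DS + 12.2 = 0, giving V_DS = 0.498 V (the root below V_ov).
I_D = (12.2 − 0.498) / 4.75 = 2.46 mA.

I_D = 2.46 mA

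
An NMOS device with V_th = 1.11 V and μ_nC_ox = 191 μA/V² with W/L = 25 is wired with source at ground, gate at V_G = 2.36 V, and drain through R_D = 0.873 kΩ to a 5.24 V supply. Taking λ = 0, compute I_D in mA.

I_D = 3.73 mA

V_GS = V_G = 2.36 V, so V_ov = 2.36 − 1.11 = 1.25 V.
k_n = μ_nC_ox · (W/L) = 4.775 mA/V².
Assume saturation: I_D = ½ k_n V_ov² = 0.5 × 4.775 × 1.25² = 3.73 mA, giving V_DS = V_DD − I_D R_D = 5.24 − 3.73 × 0.873 = 1.98 V.
V_DS = 1.98 V ≥ V_ov = 1.25 V, confirming saturation.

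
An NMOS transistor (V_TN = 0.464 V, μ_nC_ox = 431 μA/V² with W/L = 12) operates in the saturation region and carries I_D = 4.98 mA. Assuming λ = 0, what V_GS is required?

k_n = μ_nC_ox · (W/L) = 5.172 mA/V².
In saturation I_D = ½ k_n (V_GS − V_TN)², so V_GS − V_TN = √(2 I_D / k_n) = √(2 × 4.98 / 5.172) = 1.39 V.
V_GS = 0.464 + 1.39 = 1.85 V.

V_GS = 1.85 V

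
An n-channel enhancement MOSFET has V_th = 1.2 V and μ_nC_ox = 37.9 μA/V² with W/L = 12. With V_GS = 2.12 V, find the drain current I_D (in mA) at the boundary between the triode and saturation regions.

At the boundary V_DS = V_ov = V_GS − V_th = 2.12 − 1.2 = 0.92 V.
k_n = μ_nC_ox · (W/L) = 0.4548 mA/V².
I_D = ½ k_n V_ov² = 0.5 × 0.4548 × 0.92² = 0.192 mA.

I_D = 0.192 mA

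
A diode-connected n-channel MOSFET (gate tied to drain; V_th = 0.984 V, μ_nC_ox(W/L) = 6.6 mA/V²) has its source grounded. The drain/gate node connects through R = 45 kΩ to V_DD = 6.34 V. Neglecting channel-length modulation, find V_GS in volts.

V_GS = 1.17 V

With gate tied to drain, V_GS = V_DS ≥ V_GS − V_th, so the device is in saturation.
KCL at the drain: ½ k_n (V_GS − V_th)² = (V_DD − V_GS)/R.
Let x = V_GS − 0.984. Then 148 x² + x − 5.356 = 0, giving x = 0.187 V (positive root), so V_GS = 1.17 V.
I_D = (V_DD − V_GS)/R = (6.34 − 1.17) / 45 = 0.115 mA.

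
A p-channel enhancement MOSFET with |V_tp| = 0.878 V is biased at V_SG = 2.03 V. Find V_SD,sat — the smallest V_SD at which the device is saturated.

The boundary between triode and saturation is V_SD = V_SG − |V_tp| = V_ov.
V_ov = 2.03 − 0.878 = 1.15 V.

V_SD,sat = 1.15 V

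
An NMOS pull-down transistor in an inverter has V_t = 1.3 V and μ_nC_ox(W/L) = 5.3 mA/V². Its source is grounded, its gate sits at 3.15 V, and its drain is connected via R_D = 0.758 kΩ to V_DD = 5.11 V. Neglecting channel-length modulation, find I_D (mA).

I_D = 5.77 mA

V_GS = V_G = 3.15 V, so V_ov = 3.15 − 1.3 = 1.85 V.
Assume saturation: I_D = ½ k_n V_ov² = 0.5 × 5.3 × 1.85² = 9.07 mA, giving V_DS = V_DD − I_D R_D = 5.11 − 9.07 × 0.758 = -1.76 V.
But -1.76 V < V_ov = 1.85 V, so the device is actually in triode.
In triode I_D = k_n[V_ov V_DS − ½ V_DS²] and I_D = (V_DD − V_DS)/R_D. Equating: 2.01 V_DS² − 8.432 V_DS + 5.11 = 0, giving V_DS = 0.735 V (the root below V_ov).
I_D = (5.11 − 0.735) / 0.758 = 5.77 mA.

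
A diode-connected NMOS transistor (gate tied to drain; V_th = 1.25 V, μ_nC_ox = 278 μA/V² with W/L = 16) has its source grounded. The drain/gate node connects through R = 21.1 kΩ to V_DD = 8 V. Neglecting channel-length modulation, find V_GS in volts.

With gate tied to drain, V_GS = V_DS ≥ V_GS − V_th, so the device is in saturation.
k_n = μ_nC_ox · (W/L) = 4.448 mA/V².
KCL at the drain: ½ k_n (V_GS − V_th)² = (V_DD − V_GS)/R.
Let x = V_GS − 1.25. Then 46.9 x² + x − 6.75 = 0, giving x = 0.369 V (positive root), so V_GS = 1.62 V.
I_D = (V_DD − V_GS)/R = (8 − 1.62) / 21.1 = 0.302 mA.

V_GS = 1.62 V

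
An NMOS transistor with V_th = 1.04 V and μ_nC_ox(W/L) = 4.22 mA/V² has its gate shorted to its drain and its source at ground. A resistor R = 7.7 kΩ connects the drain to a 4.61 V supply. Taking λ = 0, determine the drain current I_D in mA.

I_D = 0.407 mA

With gate tied to drain, V_GS = V_DS ≥ V_GS − V_th, so the device is in saturation.
KCL at the drain: ½ k_n (V_GS − V_th)² = (V_DD − V_GS)/R.
Let x = V_GS − 1.04. Then 16.2 x² + x − 3.57 = 0, giving x = 0.439 V (positive root), so V_GS = 1.48 V.
I_D = (V_DD − V_GS)/R = (4.61 − 1.48) / 7.7 = 0.407 mA.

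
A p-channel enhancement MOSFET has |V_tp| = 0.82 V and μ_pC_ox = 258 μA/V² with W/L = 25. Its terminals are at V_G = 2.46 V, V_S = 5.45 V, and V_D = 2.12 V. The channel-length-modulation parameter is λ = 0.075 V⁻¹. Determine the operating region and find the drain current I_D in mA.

Saturation; I_D = 19.0 mA

V_SG = V_S − V_G = 5.45 − 2.46 = 2.99 V; V_SD = V_S − V_D = 5.45 − 2.12 = 3.33 V.
k_p = μ_pC_ox · (W/L) = 6.45 mA/V².
V_ov = V_SG − |V_tp| = 2.99 − 0.82 = 2.17 V.
Since V_SD = 3.33 V ≥ V_ov = 2.17 V, the device is in saturation.
I_D = ½ k_p V_ov² (1 + λ V_SD) = 0.5 × 6.45 × 2.17² × (1 + 0.075 × 3.33) = 19 mA.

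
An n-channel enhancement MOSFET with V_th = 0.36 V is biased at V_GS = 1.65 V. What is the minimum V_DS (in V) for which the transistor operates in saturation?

The boundary between triode and saturation is V_DS = V_GS − V_th = V_ov.
V_ov = 1.65 − 0.36 = 1.29 V.

V_DS,sat = 1.29 V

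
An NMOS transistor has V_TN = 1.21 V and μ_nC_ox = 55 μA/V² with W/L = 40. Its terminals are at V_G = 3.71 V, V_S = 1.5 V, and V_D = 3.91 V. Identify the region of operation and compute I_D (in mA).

Saturation; I_D = 1.10 mA

V_GS = V_G − V_S = 3.71 − 1.5 = 2.21 V; V_DS = V_D − V_S = 3.91 − 1.5 = 2.41 V.
k_n = μ_nC_ox · (W/L) = 2.2 mA/V².
V_ov = V_GS − V_TN = 2.21 − 1.21 = 1 V.
Since V_DS = 2.41 V ≥ V_ov = 1 V, the device is in saturation.
I_D = ½ k_n V_ov² = 0.5 × 2.2 × 1² = 1.1 mA.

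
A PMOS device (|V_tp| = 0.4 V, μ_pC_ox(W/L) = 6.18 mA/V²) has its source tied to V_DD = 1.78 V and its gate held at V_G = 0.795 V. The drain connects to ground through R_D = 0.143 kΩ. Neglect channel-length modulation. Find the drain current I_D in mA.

I_D = 1.06 mA

V_SG = V_DD − V_G = 1.78 − 0.795 = 0.985 V, so V_ov = 0.985 − 0.4 = 0.585 V.
Assume saturation: I_D = ½ k_p V_ov² = 0.5 × 6.18 × 0.585² = 1.06 mA, giving V_SD = V_DD − I_D R_D = 1.78 − 1.06 × 0.143 = 1.63 V.
V_SD = 1.63 V ≥ V_ov = 0.585 V, confirming saturation.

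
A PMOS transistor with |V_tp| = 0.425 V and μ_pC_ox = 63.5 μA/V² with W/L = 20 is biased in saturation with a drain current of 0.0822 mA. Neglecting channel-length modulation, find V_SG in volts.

V_SG = 0.785 V

k_p = μ_pC_ox · (W/L) = 1.27 mA/V².
In saturation I_D = ½ k_p (V_SG − |V_tp|)², so V_SG − |V_tp| = √(2 I_D / k_p) = √(2 × 0.0822 / 1.27) = 0.36 V.
V_SG = 0.425 + 0.36 = 0.785 V.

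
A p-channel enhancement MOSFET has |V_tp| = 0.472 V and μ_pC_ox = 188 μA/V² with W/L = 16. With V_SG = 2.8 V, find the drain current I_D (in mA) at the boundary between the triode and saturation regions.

I_D = 8.15 mA

At the boundary V_SD = V_ov = V_SG − |V_tp| = 2.8 − 0.472 = 2.33 V.
k_p = μ_pC_ox · (W/L) = 3.008 mA/V².
I_D = ½ k_p V_ov² = 0.5 × 3.008 × 2.33² = 8.15 mA.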